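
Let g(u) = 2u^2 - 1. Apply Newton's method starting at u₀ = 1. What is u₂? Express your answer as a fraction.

g'(u) = 4u.
g(1) = 1, g'(1) = 4, so u₁ = 1 - 1/4 = 3/4.
g(3/4) = 1/8, g'(3/4) = 3, so u₂ = (3/4) - (1/8)/3 = 17/24.

17/24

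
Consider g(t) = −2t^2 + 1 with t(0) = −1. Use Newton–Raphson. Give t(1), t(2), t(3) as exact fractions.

t(1) = −3/4, t(2) = −17/24, t(3) = −577/816

g'(t) = −4t.
g(−1) = −1, g'(−1) = 4, so t(1) = (−1) − (−1)/4 = −3/4.
g(−3/4) = −1/8, g'(−3/4) = 3, so t(2) = (−3/4) − (−1/8)/3 = −17/24.
g(−17/24) = −1/288, g'(−17/24) = 17/6, so t(3) = (−17/24) − (−1/288)/(17/6) = −577/816.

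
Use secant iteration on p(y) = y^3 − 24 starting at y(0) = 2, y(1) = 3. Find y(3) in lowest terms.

p(2) = −16, p(3) = 3. y(2) = 3 − 3·(3 − 2)/(3 − (−16)) = 54/19.
p(3) = 3, p(54/19) = −7152/6859. y(3) = (54/19) − (−7152/6859)·((54/19) − 3)/((−7152/6859) − 3) = 8882/3081.

8882/3081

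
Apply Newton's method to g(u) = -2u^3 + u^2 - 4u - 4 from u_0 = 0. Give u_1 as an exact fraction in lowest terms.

-1

g'(u) = -6u^2 + 2u - 4.
g(0) = -4, g'(0) = -4, so u_1 = 0 - (-4)/(-4) = -1.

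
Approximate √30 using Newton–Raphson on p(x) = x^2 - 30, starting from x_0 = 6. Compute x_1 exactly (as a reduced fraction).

11/2

p'(x) = 2x.
p(6) = 6, p'(6) = 12, so x_1 = 6 - 6/12 = 11/2.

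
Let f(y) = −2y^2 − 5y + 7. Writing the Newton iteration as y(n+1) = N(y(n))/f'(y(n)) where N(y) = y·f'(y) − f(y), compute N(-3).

f'(y) = −4y − 5.
N(y) = y·f'(y) − f(y) = y·(−4y − 5) − (−2y^2 − 5y + 7) = −2y^2 − 7.
N(-3) = −25.

−25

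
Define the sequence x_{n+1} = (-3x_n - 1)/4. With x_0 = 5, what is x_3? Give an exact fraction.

x_1 = (-3·5 - 1)/4 = -4.
x_2 = (-3·(-4) - 1)/4 = 11/4.
x_3 = (-3·(11/4) - 1)/4 = -37/16.

-37/16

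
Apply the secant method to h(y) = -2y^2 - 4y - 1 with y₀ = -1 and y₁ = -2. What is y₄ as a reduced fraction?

-12/7

h(-1) = 1, h(-2) = -1. y₂ = (-2) - (-1)·((-2) - (-1))/((-1) - 1) = -3/2.
h(-2) = -1, h(-3/2) = 1/2. y₃ = (-3/2) - (1/2)·((-3/2) - (-2))/((1/2) - (-1)) = -5/3.
h(-3/2) = 1/2, h(-5/3) = 1/9. y₄ = (-5/3) - (1/9)·((-5/3) - (-3/2))/((1/9) - (1/2)) = -12/7.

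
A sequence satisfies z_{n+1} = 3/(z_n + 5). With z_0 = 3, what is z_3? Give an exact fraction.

129/239

z_1 = 3/(3 + 5) = 3/8.
z_2 = 3/(3/8 + 5) = 24/43.
z_3 = 3/(24/43 + 5) = 129/239.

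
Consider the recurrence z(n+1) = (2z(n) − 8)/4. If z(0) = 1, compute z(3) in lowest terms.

z(1) = (2·1 − 8)/4 = −3/2.
z(2) = (2·(−3/2) − 8)/4 = −11/4.
z(3) = (2·(−11/4) − 8)/4 = −27/8.

−27/8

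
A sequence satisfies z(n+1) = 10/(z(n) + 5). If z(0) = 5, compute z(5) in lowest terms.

z(1) = 10/(5 + 5) = 1.
z(2) = 10/(1 + 5) = 5/3.
z(3) = 10/(5/3 + 5) = 3/2.
z(4) = 10/(3/2 + 5) = 20/13.
z(5) = 10/(20/13 + 5) = 26/17.

26/17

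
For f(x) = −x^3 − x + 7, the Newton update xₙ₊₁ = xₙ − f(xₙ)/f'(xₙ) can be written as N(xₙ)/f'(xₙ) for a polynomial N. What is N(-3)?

f'(x) = −3x^2 − 1.
N(x) = x·f'(x) − f(x) = x·(−3x^2 − 1) − (−x^3 − x + 7) = −2x^3 − 7.
N(-3) = 47.

47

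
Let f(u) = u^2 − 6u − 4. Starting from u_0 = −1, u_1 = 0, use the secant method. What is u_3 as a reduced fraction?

−14/23

f(−1) = 3, f(0) = −4. u_2 = 0 − (−4)·(0 − (−1))/((−4) − 3) = −4/7.
f(0) = −4, f(−4/7) = −12/49. u_3 = (−4/7) − (−12/49)·((−4/7) − 0)/((−12/49) − (−4)) = −14/23.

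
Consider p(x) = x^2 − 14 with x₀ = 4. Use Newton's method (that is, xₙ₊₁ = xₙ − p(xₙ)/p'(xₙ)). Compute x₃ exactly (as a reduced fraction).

403201/107760

p'(x) = 2x.
p(4) = 2, p'(4) = 8, so x₁ = 4 − 2/8 = 15/4.
p(15/4) = 1/16, p'(15/4) = 15/2, so x₂ = (15/4) − (1/16)/(15/2) = 449/120.
p(449/120) = 1/14400, p'(449/120) = 449/60, so x₃ = (449/120) − (1/14400)/(449/60) = 403201/107760.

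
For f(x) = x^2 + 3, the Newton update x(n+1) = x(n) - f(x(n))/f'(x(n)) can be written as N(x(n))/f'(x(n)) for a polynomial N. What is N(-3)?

f'(x) = 2x.
N(x) = x·f'(x) - f(x) = x·(2x) - (x^2 + 3) = x^2 - 3.
N(-3) = 6.

6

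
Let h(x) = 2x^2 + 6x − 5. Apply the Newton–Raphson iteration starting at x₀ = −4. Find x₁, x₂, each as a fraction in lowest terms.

h'(x) = 4x + 6.
h(−4) = 3, h'(−4) = −10, so x₁ = (−4) − 3/(−10) = −37/10.
h(−37/10) = 9/50, h'(−37/10) = −44/5, so x₂ = (−37/10) − (9/50)/(−44/5) = −1619/440.

x₁ = −37/10, x₂ = −1619/440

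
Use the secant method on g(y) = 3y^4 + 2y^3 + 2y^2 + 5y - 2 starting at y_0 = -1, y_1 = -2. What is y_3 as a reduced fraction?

-22102/18219

g(-1) = -4, g(-2) = 28. y_2 = (-2) - 28·((-2) - (-1))/(28 - (-4)) = -9/8.
g(-2) = 28, g(-9/8) = -12845/4096. y_3 = (-9/8) - (-12845/4096)·((-9/8) - (-2))/((-12845/4096) - 28) = -22102/18219.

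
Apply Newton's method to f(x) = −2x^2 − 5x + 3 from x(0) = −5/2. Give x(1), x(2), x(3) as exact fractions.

x(1) = −31/10, x(2) = −1111/370, x(3) = −1439671/479890

f'(x) = −4x − 5.
f(−5/2) = 3, f'(−5/2) = 5, so x(1) = (−5/2) − 3/5 = −31/10.
f(−31/10) = −18/25, f'(−31/10) = 37/5, so x(2) = (−31/10) − (−18/25)/(37/5) = −1111/370.
f(−1111/370) = −648/34225, f'(−1111/370) = 1297/185, so x(3) = (−1111/370) − (−648/34225)/(1297/185) = −1439671/479890.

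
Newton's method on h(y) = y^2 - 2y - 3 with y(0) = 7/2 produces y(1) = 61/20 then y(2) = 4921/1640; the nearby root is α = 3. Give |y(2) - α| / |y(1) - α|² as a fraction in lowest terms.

y(1) - α = 61/20 - 3 = 1/20, so |y(1) - α| = 1/20.
y(2) - α = 4921/1640 - 3 = 1/1640, so |y(2) - α| = 1/1640.
|y(1) - α|² = 1/400.
Ratio = (1/1640) / (1/400) = 10/41.

10/41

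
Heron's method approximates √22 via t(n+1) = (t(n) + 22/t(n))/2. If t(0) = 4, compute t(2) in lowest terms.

t(1) = (4 + 22/4)/2 = 19/4.
t(2) = (19/4 + 22/(19/4))/2 = 713/152.

713/152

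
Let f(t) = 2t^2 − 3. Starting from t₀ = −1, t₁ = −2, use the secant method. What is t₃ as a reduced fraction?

f(−1) = −1, f(−2) = 5. t₂ = (−2) − 5·((−2) − (−1))/(5 − (−1)) = −7/6.
f(−2) = 5, f(−7/6) = −5/18. t₃ = (−7/6) − (−5/18)·((−7/6) − (−2))/((−5/18) − 5) = −23/19.

−23/19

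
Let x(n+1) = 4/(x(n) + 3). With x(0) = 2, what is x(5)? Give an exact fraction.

1228/1229

x(1) = 4/(2 + 3) = 4/5.
x(2) = 4/(4/5 + 3) = 20/19.
x(3) = 4/(20/19 + 3) = 76/77.
x(4) = 4/(76/77 + 3) = 308/307.
x(5) = 4/(308/307 + 3) = 1228/1229.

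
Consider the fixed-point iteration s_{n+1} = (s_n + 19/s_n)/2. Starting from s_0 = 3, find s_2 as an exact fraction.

s_1 = (3 + 19/3)/2 = 14/3.
s_2 = (14/3 + 19/(14/3))/2 = 367/84.

367/84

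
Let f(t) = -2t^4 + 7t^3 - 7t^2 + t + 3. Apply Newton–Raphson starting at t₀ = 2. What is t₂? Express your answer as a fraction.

28689/13552

f'(t) = -8t^3 + 21t^2 - 14t + 1.
f(2) = 1, f'(2) = -7, so t₁ = 2 - 1/(-7) = 15/7.
f(15/7) = -702/2401, f'(15/7) = -3872/343, so t₂ = (15/7) - (-702/2401)/(-3872/343) = 28689/13552.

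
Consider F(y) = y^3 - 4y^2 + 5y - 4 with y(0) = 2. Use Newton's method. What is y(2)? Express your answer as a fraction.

F'(y) = 3y^2 - 8y + 5.
F(2) = -2, F'(2) = 1, so y(1) = 2 - (-2)/1 = 4.
F(4) = 16, F'(4) = 21, so y(2) = 4 - 16/21 = 68/21.

68/21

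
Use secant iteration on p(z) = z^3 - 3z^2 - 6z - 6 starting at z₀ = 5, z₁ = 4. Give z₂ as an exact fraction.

p(5) = 14, p(4) = -14. z₂ = 4 - (-14)·(4 - 5)/((-14) - 14) = 9/2.

9/2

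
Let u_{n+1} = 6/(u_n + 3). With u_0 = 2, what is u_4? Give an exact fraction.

62/45

u_1 = 6/(2 + 3) = 6/5.
u_2 = 6/(6/5 + 3) = 10/7.
u_3 = 6/(10/7 + 3) = 42/31.
u_4 = 6/(42/31 + 3) = 62/45.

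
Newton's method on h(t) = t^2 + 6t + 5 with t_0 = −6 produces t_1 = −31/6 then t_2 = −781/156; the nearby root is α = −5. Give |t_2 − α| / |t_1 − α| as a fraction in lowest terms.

t_1 − α = −31/6 − (−5) = −31/6 + 5 = −1/6, so |t_1 − α| = 1/6.
t_2 − α = −781/156 − (−5) = −781/156 + 5 = −1/156, so |t_2 − α| = 1/156.
Ratio = (1/156) / (1/6) = 1/26.

1/26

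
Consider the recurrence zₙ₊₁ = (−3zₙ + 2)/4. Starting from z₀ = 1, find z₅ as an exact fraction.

119/1024

z₁ = (−3·1 + 2)/4 = −1/4.
z₂ = (−3·(−1/4) + 2)/4 = 11/16.
z₃ = (−3·(11/16) + 2)/4 = −1/64.
z₄ = (−3·(−1/64) + 2)/4 = 131/256.
z₅ = (−3·(131/256) + 2)/4 = 119/1024.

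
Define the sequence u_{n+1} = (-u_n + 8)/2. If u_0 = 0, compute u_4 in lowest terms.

u_1 = (-0 + 8)/2 = 4.
u_2 = (-4 + 8)/2 = 2.
u_3 = (-2 + 8)/2 = 3.
u_4 = (-3 + 8)/2 = 5/2.

5/2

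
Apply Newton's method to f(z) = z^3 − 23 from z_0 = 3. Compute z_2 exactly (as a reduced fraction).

1365775/480249

f'(z) = 3z^2.
f(3) = 4, f'(3) = 27, so z_1 = 3 − 4/27 = 77/27.
f(77/27) = 3824/19683, f'(77/27) = 5929/243, so z_2 = (77/27) − (3824/19683)/(5929/243) = 1365775/480249.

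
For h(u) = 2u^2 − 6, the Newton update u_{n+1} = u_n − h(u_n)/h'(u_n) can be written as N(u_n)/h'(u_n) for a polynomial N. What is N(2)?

h'(u) = 4u.
N(u) = u·h'(u) − h(u) = u·(4u) − (2u^2 − 6) = 2u^2 + 6.
N(2) = 14.

14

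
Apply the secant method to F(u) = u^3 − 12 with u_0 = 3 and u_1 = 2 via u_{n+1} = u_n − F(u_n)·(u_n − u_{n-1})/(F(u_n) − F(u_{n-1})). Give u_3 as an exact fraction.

F(3) = 15, F(2) = −4. u_2 = 2 − (−4)·(2 − 3)/((−4) − 15) = 42/19.
F(2) = −4, F(42/19) = −8220/6859. u_3 = (42/19) − (−8220/6859)·((42/19) − 2)/((−8220/6859) − (−4)) = 2763/1201.

2763/1201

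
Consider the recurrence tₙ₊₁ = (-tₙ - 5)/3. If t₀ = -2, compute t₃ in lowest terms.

t₁ = (-(-2) - 5)/3 = -1.
t₂ = (-(-1) - 5)/3 = -4/3.
t₃ = (-(-4/3) - 5)/3 = -11/9.

-11/9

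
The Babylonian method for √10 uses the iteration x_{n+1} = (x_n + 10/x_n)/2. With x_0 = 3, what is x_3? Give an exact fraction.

x_1 = (3 + 10/3)/2 = 19/6.
x_2 = (19/6 + 10/(19/6))/2 = 721/228.
x_3 = (721/228 + 10/(721/228))/2 = 1039681/328776.

1039681/328776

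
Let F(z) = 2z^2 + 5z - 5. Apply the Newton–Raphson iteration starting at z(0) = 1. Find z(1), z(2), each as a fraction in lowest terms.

F'(z) = 4z + 5.
F(1) = 2, F'(1) = 9, so z(1) = 1 - 2/9 = 7/9.
F(7/9) = 8/81, F'(7/9) = 73/9, so z(2) = (7/9) - (8/81)/(73/9) = 503/657.

z(1) = 7/9, z(2) = 503/657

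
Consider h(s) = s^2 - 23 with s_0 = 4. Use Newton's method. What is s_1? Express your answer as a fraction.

h'(s) = 2s.
h(4) = -7, h'(4) = 8, so s_1 = 4 - (-7)/8 = 39/8.

39/8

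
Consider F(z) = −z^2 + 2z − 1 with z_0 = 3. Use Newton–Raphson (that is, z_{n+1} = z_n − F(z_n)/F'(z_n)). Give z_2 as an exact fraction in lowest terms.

F'(z) = −2z + 2.
F(3) = −4, F'(3) = −4, so z_1 = 3 − (−4)/(−4) = 2.
F(2) = −1, F'(2) = −2, so z_2 = 2 − (−1)/(−2) = 3/2.

3/2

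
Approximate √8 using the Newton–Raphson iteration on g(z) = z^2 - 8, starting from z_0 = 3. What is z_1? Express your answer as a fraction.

17/6

g'(z) = 2z.
g(3) = 1, g'(3) = 6, so z_1 = 3 - 1/6 = 17/6.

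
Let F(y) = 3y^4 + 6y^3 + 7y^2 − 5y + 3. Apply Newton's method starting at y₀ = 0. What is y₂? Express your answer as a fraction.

2049/7795

F'(y) = 12y^3 + 18y^2 + 14y − 5.
F(0) = 3, F'(0) = −5, so y₁ = 0 − 3/(−5) = 3/5.
F(3/5) = 2628/625, F'(3/5) = 1559/125, so y₂ = (3/5) − (2628/625)/(1559/125) = 2049/7795.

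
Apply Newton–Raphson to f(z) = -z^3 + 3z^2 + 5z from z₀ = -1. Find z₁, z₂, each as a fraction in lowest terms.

z₁ = -5/4, z₂ = -55/46

f'(z) = -3z^2 + 6z + 5.
f(-1) = -1, f'(-1) = -4, so z₁ = (-1) - (-1)/(-4) = -5/4.
f(-5/4) = 25/64, f'(-5/4) = -115/16, so z₂ = (-5/4) - (25/64)/(-115/16) = -55/46.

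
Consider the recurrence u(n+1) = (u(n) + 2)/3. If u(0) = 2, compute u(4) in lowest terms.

u(1) = (2 + 2)/3 = 4/3.
u(2) = ((4/3) + 2)/3 = 10/9.
u(3) = ((10/9) + 2)/3 = 28/27.
u(4) = ((28/27) + 2)/3 = 82/81.

82/81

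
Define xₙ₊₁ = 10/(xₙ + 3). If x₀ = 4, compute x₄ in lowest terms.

x₁ = 10/(4 + 3) = 10/7.
x₂ = 10/(10/7 + 3) = 70/31.
x₃ = 10/(70/31 + 3) = 310/163.
x₄ = 10/(310/163 + 3) = 1630/799.

1630/799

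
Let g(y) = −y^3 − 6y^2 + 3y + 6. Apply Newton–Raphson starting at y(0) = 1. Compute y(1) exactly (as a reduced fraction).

g'(y) = −3y^2 − 12y + 3.
g(1) = 2, g'(1) = −12, so y(1) = 1 − 2/(−12) = 7/6.

7/6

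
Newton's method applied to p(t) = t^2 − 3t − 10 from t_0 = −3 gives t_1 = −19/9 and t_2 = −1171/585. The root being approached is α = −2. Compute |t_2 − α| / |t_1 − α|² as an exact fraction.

9/65

t_1 − α = −19/9 − (−2) = −19/9 + 2 = −1/9, so |t_1 − α| = 1/9.
t_2 − α = −1171/585 − (−2) = −1171/585 + 2 = −1/585, so |t_2 − α| = 1/585.
|t_1 − α|² = 1/81.
Ratio = (1/585) / (1/81) = 9/65.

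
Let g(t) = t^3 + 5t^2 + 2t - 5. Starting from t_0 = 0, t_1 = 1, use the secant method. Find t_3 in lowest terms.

195/259

g(0) = -5, g(1) = 3. t_2 = 1 - 3·(1 - 0)/(3 - (-5)) = 5/8.
g(1) = 3, g(5/8) = -795/512. t_3 = (5/8) - (-795/512)·((5/8) - 1)/((-795/512) - 3) = 195/259.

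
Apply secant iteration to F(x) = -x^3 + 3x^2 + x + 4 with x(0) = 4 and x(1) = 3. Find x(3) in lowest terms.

9012/2479

F(4) = -8, F(3) = 7. x(2) = 3 - 7·(3 - 4)/(7 - (-8)) = 52/15.
F(3) = 7, F(52/15) = 6272/3375. x(3) = (52/15) - (6272/3375)·((52/15) - 3)/((6272/3375) - 7) = 9012/2479.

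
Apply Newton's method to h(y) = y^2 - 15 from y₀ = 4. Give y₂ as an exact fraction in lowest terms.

1921/496

h'(y) = 2y.
h(4) = 1, h'(4) = 8, so y₁ = 4 - 1/8 = 31/8.
h(31/8) = 1/64, h'(31/8) = 31/4, so y₂ = (31/8) - (1/64)/(31/4) = 1921/496.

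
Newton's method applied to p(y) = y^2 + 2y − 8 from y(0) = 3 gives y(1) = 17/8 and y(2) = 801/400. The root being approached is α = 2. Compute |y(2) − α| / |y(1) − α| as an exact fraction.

1/50

y(1) − α = 17/8 − 2 = 1/8, so |y(1) − α| = 1/8.
y(2) − α = 801/400 − 2 = 1/400, so |y(2) − α| = 1/400.
Ratio = (1/400) / (1/8) = 1/50.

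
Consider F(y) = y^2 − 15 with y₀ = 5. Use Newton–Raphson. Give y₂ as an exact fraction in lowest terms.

31/8

F'(y) = 2y.
F(5) = 10, F'(5) = 10, so y₁ = 5 − 10/10 = 4.
F(4) = 1, F'(4) = 8, so y₂ = 4 − 1/8 = 31/8.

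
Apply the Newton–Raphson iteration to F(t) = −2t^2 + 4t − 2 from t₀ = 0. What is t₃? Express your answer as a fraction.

F'(t) = −4t + 4.
F(0) = −2, F'(0) = 4, so t₁ = 0 − (−2)/4 = 1/2.
F(1/2) = −1/2, F'(1/2) = 2, so t₂ = (1/2) − (−1/2)/2 = 3/4.
F(3/4) = −1/8, F'(3/4) = 1, so t₃ = (3/4) − (−1/8)/1 = 7/8.

7/8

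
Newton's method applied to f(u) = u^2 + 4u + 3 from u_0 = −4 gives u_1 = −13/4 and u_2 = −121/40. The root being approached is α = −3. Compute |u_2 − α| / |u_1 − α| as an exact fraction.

u_1 − α = −13/4 − (−3) = −13/4 + 3 = −1/4, so |u_1 − α| = 1/4.
u_2 − α = −121/40 − (−3) = −121/40 + 3 = −1/40, so |u_2 − α| = 1/40.
Ratio = (1/40) / (1/4) = 1/10.

1/10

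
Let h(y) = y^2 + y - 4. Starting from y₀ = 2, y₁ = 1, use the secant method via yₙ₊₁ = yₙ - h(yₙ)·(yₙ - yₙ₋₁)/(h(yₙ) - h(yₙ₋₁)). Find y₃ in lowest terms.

h(2) = 2, h(1) = -2. y₂ = 1 - (-2)·(1 - 2)/((-2) - 2) = 3/2.
h(1) = -2, h(3/2) = -1/4. y₃ = (3/2) - (-1/4)·((3/2) - 1)/((-1/4) - (-2)) = 11/7.

11/7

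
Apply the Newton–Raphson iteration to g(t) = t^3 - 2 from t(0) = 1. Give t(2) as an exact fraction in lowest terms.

g'(t) = 3t^2.
g(1) = -1, g'(1) = 3, so t(1) = 1 - (-1)/3 = 4/3.
g(4/3) = 10/27, g'(4/3) = 16/3, so t(2) = (4/3) - (10/27)/(16/3) = 91/72.

91/72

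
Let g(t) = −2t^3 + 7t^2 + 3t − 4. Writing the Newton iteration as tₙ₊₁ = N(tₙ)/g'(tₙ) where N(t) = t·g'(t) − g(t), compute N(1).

g'(t) = −6t^2 + 14t + 3.
N(t) = t·g'(t) − g(t) = t·(−6t^2 + 14t + 3) − (−2t^3 + 7t^2 + 3t − 4) = −4t^3 + 7t^2 + 4.
N(1) = 7.

7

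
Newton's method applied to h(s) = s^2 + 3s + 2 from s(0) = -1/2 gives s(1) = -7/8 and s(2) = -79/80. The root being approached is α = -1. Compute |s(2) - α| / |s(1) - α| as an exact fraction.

1/10

s(1) - α = -7/8 - (-1) = -7/8 + 1 = 1/8, so |s(1) - α| = 1/8.
s(2) - α = -79/80 - (-1) = -79/80 + 1 = 1/80, so |s(2) - α| = 1/80.
Ratio = (1/80) / (1/8) = 1/10.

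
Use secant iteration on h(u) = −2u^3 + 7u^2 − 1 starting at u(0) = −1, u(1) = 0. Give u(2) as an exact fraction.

h(−1) = 8, h(0) = −1. u(2) = 0 − (−1)·(0 − (−1))/((−1) − 8) = −1/9.

−1/9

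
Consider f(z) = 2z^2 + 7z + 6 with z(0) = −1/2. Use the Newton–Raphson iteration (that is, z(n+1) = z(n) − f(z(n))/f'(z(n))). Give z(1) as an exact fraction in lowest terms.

f'(z) = 4z + 7.
f(−1/2) = 3, f'(−1/2) = 5, so z(1) = (−1/2) − 3/5 = −11/10.

−11/10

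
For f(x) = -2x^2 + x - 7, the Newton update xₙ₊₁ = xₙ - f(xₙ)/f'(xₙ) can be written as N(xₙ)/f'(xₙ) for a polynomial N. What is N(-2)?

-1

f'(x) = -4x + 1.
N(x) = x·f'(x) - f(x) = x·(-4x + 1) - (-2x^2 + x - 7) = -2x^2 + 7.
N(-2) = -1.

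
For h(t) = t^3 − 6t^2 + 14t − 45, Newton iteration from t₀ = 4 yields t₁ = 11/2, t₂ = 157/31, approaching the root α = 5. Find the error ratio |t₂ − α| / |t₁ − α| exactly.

4/31

t₁ − α = 11/2 − 5 = 1/2, so |t₁ − α| = 1/2.
t₂ − α = 157/31 − 5 = 2/31, so |t₂ − α| = 2/31.
Ratio = (2/31) / (1/2) = 4/31.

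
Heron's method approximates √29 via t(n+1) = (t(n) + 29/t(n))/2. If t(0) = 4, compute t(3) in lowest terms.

t(1) = (4 + 29/4)/2 = 45/8.
t(2) = (45/8 + 29/(45/8))/2 = 3881/720.
t(3) = (3881/720 + 29/(3881/720))/2 = 30095761/5588640.

30095761/5588640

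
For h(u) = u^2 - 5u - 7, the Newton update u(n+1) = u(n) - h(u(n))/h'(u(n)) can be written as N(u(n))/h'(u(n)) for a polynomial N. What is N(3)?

16

h'(u) = 2u - 5.
N(u) = u·h'(u) - h(u) = u·(2u - 5) - (u^2 - 5u - 7) = u^2 + 7.
N(3) = 16.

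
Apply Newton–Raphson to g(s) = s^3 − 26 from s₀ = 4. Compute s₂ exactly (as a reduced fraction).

g'(s) = 3s^2.
g(4) = 38, g'(4) = 48, so s₁ = 4 − 38/48 = 77/24.
g(77/24) = 97109/13824, g'(77/24) = 5929/192, so s₂ = (77/24) − (97109/13824)/(5929/192) = 636245/213444.

636245/213444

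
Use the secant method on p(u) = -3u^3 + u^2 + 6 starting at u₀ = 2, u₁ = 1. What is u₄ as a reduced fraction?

p(2) = -14, p(1) = 4. u₂ = 1 - 4·(1 - 2)/(4 - (-14)) = 11/9.
p(1) = 4, p(11/9) = 490/243. u₃ = (11/9) - (490/243)·((11/9) - 1)/((490/243) - 4) = 349/241.
p(11/9) = 490/243, p(349/241) = -14186480/13997521. u₄ = (349/241) - (-14186480/13997521)·((349/241) - (11/9))/((-14186480/13997521) - (490/243)) = 28869013/21032857.

28869013/21032857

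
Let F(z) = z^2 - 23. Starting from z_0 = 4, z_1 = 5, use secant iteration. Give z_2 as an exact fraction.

43/9

F(4) = -7, F(5) = 2. z_2 = 5 - 2·(5 - 4)/(2 - (-7)) = 43/9.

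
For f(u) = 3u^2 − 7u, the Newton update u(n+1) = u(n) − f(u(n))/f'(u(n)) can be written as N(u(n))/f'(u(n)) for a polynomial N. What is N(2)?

12

f'(u) = 6u − 7.
N(u) = u·f'(u) − f(u) = u·(6u − 7) − (3u^2 − 7u) = 3u^2.
N(2) = 12.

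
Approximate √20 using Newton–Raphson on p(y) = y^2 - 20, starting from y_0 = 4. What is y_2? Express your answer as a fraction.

161/36

p'(y) = 2y.
p(4) = -4, p'(4) = 8, so y_1 = 4 - (-4)/8 = 9/2.
p(9/2) = 1/4, p'(9/2) = 9, so y_2 = (9/2) - (1/4)/9 = 161/36.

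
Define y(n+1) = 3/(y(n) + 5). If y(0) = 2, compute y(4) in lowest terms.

633/1169

y(1) = 3/(2 + 5) = 3/7.
y(2) = 3/(3/7 + 5) = 21/38.
y(3) = 3/(21/38 + 5) = 114/211.
y(4) = 3/(114/211 + 5) = 633/1169.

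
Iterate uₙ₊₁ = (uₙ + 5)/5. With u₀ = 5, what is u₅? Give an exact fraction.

782/625

u₁ = (5 + 5)/5 = 2.
u₂ = (2 + 5)/5 = 7/5.
u₃ = ((7/5) + 5)/5 = 32/25.
u₄ = ((32/25) + 5)/5 = 157/125.
u₅ = ((157/125) + 5)/5 = 782/625.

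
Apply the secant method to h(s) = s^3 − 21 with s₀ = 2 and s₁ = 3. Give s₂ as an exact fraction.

h(2) = −13, h(3) = 6. s₂ = 3 − 6·(3 − 2)/(6 − (−13)) = 51/19.

51/19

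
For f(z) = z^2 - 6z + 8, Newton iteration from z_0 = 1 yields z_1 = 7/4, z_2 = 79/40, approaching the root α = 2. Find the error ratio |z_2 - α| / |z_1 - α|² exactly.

z_1 - α = 7/4 - 2 = -1/4, so |z_1 - α| = 1/4.
z_2 - α = 79/40 - 2 = -1/40, so |z_2 - α| = 1/40.
|z_1 - α|² = 1/16.
Ratio = (1/40) / (1/16) = 2/5.

2/5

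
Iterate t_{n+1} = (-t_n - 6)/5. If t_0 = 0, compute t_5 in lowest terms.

-3126/3125

t_1 = (-0 - 6)/5 = -6/5.
t_2 = (-(-6/5) - 6)/5 = -24/25.
t_3 = (-(-24/25) - 6)/5 = -126/125.
t_4 = (-(-126/125) - 6)/5 = -624/625.
t_5 = (-(-624/625) - 6)/5 = -3126/3125.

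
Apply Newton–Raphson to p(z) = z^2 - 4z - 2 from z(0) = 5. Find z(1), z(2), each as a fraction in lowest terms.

z(1) = 9/2, z(2) = 89/20

p'(z) = 2z - 4.
p(5) = 3, p'(5) = 6, so z(1) = 5 - 3/6 = 9/2.
p(9/2) = 1/4, p'(9/2) = 5, so z(2) = (9/2) - (1/4)/5 = 89/20.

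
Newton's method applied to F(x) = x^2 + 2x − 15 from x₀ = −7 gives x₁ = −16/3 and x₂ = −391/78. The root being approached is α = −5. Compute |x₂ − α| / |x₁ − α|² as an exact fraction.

3/26

x₁ − α = −16/3 − (−5) = −16/3 + 5 = −1/3, so |x₁ − α| = 1/3.
x₂ − α = −391/78 − (−5) = −391/78 + 5 = −1/78, so |x₂ − α| = 1/78.
|x₁ − α|² = 1/9.
Ratio = (1/78) / (1/9) = 3/26.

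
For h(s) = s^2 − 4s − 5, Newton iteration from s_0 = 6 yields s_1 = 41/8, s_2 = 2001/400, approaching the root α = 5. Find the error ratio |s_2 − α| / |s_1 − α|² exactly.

s_1 − α = 41/8 − 5 = 1/8, so |s_1 − α| = 1/8.
s_2 − α = 2001/400 − 5 = 1/400, so |s_2 − α| = 1/400.
|s_1 − α|² = 1/64.
Ratio = (1/400) / (1/64) = 4/25.

4/25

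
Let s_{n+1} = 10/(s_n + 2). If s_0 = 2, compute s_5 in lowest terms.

s_1 = 10/(2 + 2) = 5/2.
s_2 = 10/(5/2 + 2) = 20/9.
s_3 = 10/(20/9 + 2) = 45/19.
s_4 = 10/(45/19 + 2) = 190/83.
s_5 = 10/(190/83 + 2) = 415/178.

415/178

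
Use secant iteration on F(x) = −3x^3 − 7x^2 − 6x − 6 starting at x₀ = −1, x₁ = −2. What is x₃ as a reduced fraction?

−29/16

F(−1) = −4, F(−2) = 2. x₂ = (−2) − 2·((−2) − (−1))/(2 − (−4)) = −5/3.
F(−2) = 2, F(−5/3) = −14/9. x₃ = (−5/3) − (−14/9)·((−5/3) − (−2))/((−14/9) − 2) = −29/16.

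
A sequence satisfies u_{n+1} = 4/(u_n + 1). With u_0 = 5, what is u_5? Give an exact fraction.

u_1 = 4/(5 + 1) = 2/3.
u_2 = 4/(2/3 + 1) = 12/5.
u_3 = 4/(12/5 + 1) = 20/17.
u_4 = 4/(20/17 + 1) = 68/37.
u_5 = 4/(68/37 + 1) = 148/105.

148/105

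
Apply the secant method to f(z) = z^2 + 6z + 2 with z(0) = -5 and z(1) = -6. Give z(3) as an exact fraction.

-79/14

f(-5) = -3, f(-6) = 2. z(2) = (-6) - 2·((-6) - (-5))/(2 - (-3)) = -28/5.
f(-6) = 2, f(-28/5) = -6/25. z(3) = (-28/5) - (-6/25)·((-28/5) - (-6))/((-6/25) - 2) = -79/14.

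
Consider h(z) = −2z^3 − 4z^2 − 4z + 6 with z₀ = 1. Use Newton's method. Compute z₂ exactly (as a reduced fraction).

3755/5049

h'(z) = −6z^2 − 8z − 4.
h(1) = −4, h'(1) = −18, so z₁ = 1 − (−4)/(−18) = 7/9.
h(7/9) = −344/729, h'(7/9) = −374/27, so z₂ = (7/9) − (−344/729)/(−374/27) = 3755/5049.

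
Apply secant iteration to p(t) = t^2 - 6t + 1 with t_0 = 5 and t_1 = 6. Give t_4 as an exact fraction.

p(5) = -4, p(6) = 1. t_2 = 6 - 1·(6 - 5)/(1 - (-4)) = 29/5.
p(6) = 1, p(29/5) = -4/25. t_3 = (29/5) - (-4/25)·((29/5) - 6)/((-4/25) - 1) = 169/29.
p(29/5) = -4/25, p(169/29) = -4/841. t_4 = (169/29) - (-4/841)·((169/29) - (29/5))/((-4/841) - (-4/25)) = 1189/204.

1189/204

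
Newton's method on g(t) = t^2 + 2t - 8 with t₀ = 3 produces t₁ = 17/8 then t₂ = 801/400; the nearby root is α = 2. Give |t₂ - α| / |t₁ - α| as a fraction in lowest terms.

1/50

t₁ - α = 17/8 - 2 = 1/8, so |t₁ - α| = 1/8.
t₂ - α = 801/400 - 2 = 1/400, so |t₂ - α| = 1/400.
Ratio = (1/400) / (1/8) = 1/50.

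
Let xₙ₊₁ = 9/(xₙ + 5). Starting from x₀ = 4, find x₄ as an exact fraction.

117/83

x₁ = 9/(4 + 5) = 1.
x₂ = 9/(1 + 5) = 3/2.
x₃ = 9/(3/2 + 5) = 18/13.
x₄ = 9/(18/13 + 5) = 117/83.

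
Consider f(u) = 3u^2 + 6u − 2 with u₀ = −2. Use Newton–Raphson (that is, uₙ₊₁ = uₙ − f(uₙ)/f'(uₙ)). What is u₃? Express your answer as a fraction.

−3409/1488

f'(u) = 6u + 6.
f(−2) = −2, f'(−2) = −6, so u₁ = (−2) − (−2)/(−6) = −7/3.
f(−7/3) = 1/3, f'(−7/3) = −8, so u₂ = (−7/3) − (1/3)/(−8) = −55/24.
f(−55/24) = 1/192, f'(−55/24) = −31/4, so u₃ = (−55/24) − (1/192)/(−31/4) = −3409/1488.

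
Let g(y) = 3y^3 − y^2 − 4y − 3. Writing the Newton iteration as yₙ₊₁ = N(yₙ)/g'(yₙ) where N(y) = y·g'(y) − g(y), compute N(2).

g'(y) = 9y^2 − 2y − 4.
N(y) = y·g'(y) − g(y) = y·(9y^2 − 2y − 4) − (3y^3 − y^2 − 4y − 3) = 6y^3 − y^2 + 3.
N(2) = 47.

47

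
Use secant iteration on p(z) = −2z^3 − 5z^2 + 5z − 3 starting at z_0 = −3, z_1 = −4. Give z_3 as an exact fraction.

−36831/11014

p(−3) = −9, p(−4) = 25. z_2 = (−4) − 25·((−4) − (−3))/(25 − (−9)) = −111/34.
p(−4) = 25, p(−111/34) = −14850/4913. z_3 = (−111/34) − (−14850/4913)·((−111/34) − (−4))/((−14850/4913) − 25) = −36831/11014.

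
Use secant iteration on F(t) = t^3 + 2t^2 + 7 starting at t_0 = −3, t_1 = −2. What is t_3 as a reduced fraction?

F(−3) = −2, F(−2) = 7. t_2 = (−2) − 7·((−2) − (−3))/(7 − (−2)) = −25/9.
F(−2) = 7, F(−25/9) = 728/729. t_3 = (−25/9) − (728/729)·((−25/9) − (−2))/((728/729) − 7) = −1817/625.

−1817/625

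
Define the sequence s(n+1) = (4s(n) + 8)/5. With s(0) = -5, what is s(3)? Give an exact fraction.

168/125

s(1) = (4·(-5) + 8)/5 = -12/5.
s(2) = (4·(-12/5) + 8)/5 = -8/25.
s(3) = (4·(-8/25) + 8)/5 = 168/125.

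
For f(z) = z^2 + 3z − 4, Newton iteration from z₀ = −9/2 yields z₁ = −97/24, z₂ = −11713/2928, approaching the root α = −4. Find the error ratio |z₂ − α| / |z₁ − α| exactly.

1/122

z₁ − α = −97/24 − (−4) = −97/24 + 4 = −1/24, so |z₁ − α| = 1/24.
z₂ − α = −11713/2928 − (−4) = −11713/2928 + 4 = −1/2928, so |z₂ − α| = 1/2928.
Ratio = (1/2928) / (1/24) = 1/122.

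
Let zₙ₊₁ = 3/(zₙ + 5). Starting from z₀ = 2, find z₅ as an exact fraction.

3507/6478

z₁ = 3/(2 + 5) = 3/7.
z₂ = 3/(3/7 + 5) = 21/38.
z₃ = 3/(21/38 + 5) = 114/211.
z₄ = 3/(114/211 + 5) = 633/1169.
z₅ = 3/(633/1169 + 5) = 3507/6478.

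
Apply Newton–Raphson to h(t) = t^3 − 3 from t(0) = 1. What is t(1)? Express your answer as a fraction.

5/3

h'(t) = 3t^2.
h(1) = −2, h'(1) = 3, so t(1) = 1 − (−2)/3 = 5/3.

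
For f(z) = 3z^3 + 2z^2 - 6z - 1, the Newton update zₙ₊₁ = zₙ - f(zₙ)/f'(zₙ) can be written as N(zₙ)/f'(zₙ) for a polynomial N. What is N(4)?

417

f'(z) = 9z^2 + 4z - 6.
N(z) = z·f'(z) - f(z) = z·(9z^2 + 4z - 6) - (3z^3 + 2z^2 - 6z - 1) = 6z^3 + 2z^2 + 1.
N(4) = 417.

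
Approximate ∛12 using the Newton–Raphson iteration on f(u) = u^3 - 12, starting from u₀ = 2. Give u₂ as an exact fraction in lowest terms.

f'(u) = 3u^2.
f(2) = -4, f'(2) = 12, so u₁ = 2 - (-4)/12 = 7/3.
f(7/3) = 19/27, f'(7/3) = 49/3, so u₂ = (7/3) - (19/27)/(49/3) = 1010/441.

1010/441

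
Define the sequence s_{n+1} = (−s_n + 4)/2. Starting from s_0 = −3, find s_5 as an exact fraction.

s_1 = (−(−3) + 4)/2 = 7/2.
s_2 = (−(7/2) + 4)/2 = 1/4.
s_3 = (−(1/4) + 4)/2 = 15/8.
s_4 = (−(15/8) + 4)/2 = 17/16.
s_5 = (−(17/16) + 4)/2 = 47/32.

47/32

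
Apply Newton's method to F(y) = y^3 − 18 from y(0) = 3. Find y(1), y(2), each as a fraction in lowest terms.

F'(y) = 3y^2.
F(3) = 9, F'(3) = 27, so y(1) = 3 − 9/27 = 8/3.
F(8/3) = 26/27, F'(8/3) = 64/3, so y(2) = (8/3) − (26/27)/(64/3) = 755/288.

y(1) = 8/3, y(2) = 755/288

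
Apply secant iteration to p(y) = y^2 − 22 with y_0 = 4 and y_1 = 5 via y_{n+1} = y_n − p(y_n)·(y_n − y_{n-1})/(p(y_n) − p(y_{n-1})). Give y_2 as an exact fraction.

14/3

p(4) = −6, p(5) = 3. y_2 = 5 − 3·(5 − 4)/(3 − (−6)) = 14/3.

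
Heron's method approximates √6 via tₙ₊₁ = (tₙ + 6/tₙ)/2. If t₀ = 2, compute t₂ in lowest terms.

t₁ = (2 + 6/2)/2 = 5/2.
t₂ = (5/2 + 6/(5/2))/2 = 49/20.

49/20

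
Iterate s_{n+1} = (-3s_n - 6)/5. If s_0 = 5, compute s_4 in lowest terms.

s_1 = (-3·5 - 6)/5 = -21/5.
s_2 = (-3·(-21/5) - 6)/5 = 33/25.
s_3 = (-3·(33/25) - 6)/5 = -249/125.
s_4 = (-3·(-249/125) - 6)/5 = -3/625.

-3/625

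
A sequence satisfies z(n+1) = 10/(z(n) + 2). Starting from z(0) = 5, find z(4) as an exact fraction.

z(1) = 10/(5 + 2) = 10/7.
z(2) = 10/(10/7 + 2) = 35/12.
z(3) = 10/(35/12 + 2) = 120/59.
z(4) = 10/(120/59 + 2) = 295/119.

295/119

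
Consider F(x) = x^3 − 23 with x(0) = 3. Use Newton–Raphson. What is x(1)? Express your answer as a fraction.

77/27

F'(x) = 3x^2.
F(3) = 4, F'(3) = 27, so x(1) = 3 − 4/27 = 77/27.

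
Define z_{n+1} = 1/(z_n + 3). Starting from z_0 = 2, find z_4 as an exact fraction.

53/175

z_1 = 1/(2 + 3) = 1/5.
z_2 = 1/(1/5 + 3) = 5/16.
z_3 = 1/(5/16 + 3) = 16/53.
z_4 = 1/(16/53 + 3) = 53/175.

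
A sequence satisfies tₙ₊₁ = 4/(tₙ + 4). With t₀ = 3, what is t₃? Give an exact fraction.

32/39

t₁ = 4/(3 + 4) = 4/7.
t₂ = 4/(4/7 + 4) = 7/8.
t₃ = 4/(7/8 + 4) = 32/39.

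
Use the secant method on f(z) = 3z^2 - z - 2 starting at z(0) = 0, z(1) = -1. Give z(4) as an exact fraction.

f(0) = -2, f(-1) = 2. z(2) = (-1) - 2·((-1) - 0)/(2 - (-2)) = -1/2.
f(-1) = 2, f(-1/2) = -3/4. z(3) = (-1/2) - (-3/4)·((-1/2) - (-1))/((-3/4) - 2) = -7/11.
f(-1/2) = -3/4, f(-7/11) = -18/121. z(4) = (-7/11) - (-18/121)·((-7/11) - (-1/2))/((-18/121) - (-3/4)) = -65/97.

-65/97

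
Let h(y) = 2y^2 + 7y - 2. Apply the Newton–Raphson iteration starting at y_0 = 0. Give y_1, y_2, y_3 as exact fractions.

h'(y) = 4y + 7.
h(0) = -2, h'(0) = 7, so y_1 = 0 - (-2)/7 = 2/7.
h(2/7) = 8/49, h'(2/7) = 57/7, so y_2 = (2/7) - (8/49)/(57/7) = 106/399.
h(106/399) = 128/159201, h'(106/399) = 3217/399, so y_3 = (106/399) - (128/159201)/(3217/399) = 340874/1283583.

y_1 = 2/7, y_2 = 106/399, y_3 = 340874/1283583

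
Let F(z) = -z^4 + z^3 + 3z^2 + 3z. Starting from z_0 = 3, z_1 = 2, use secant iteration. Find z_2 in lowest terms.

33/14

F(3) = -18, F(2) = 10. z_2 = 2 - 10·(2 - 3)/(10 - (-18)) = 33/14.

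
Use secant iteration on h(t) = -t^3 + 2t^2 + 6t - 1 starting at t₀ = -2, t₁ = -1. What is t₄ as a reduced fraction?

-37047277/21466649

h(-2) = 3, h(-1) = -4. t₂ = (-1) - (-4)·((-1) - (-2))/((-4) - 3) = -11/7.
h(-1) = -4, h(-11/7) = -552/343. t₃ = (-11/7) - (-552/343)·((-11/7) - (-1))/((-552/343) - (-4)) = -401/205.
h(-11/7) = -552/343, h(-401/205) = 20682336/8615125. t₄ = (-401/205) - (20682336/8615125)·((-401/205) - (-11/7))/((20682336/8615125) - (-552/343)) = -37047277/21466649.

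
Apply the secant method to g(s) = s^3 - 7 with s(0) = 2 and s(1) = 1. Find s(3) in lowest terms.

g(2) = 1, g(1) = -6. s(2) = 1 - (-6)·(1 - 2)/((-6) - 1) = 13/7.
g(1) = -6, g(13/7) = -204/343. s(3) = (13/7) - (-204/343)·((13/7) - 1)/((-204/343) - (-6)) = 201/103.

201/103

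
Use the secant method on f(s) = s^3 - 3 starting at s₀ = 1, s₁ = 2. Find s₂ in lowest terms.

f(1) = -2, f(2) = 5. s₂ = 2 - 5·(2 - 1)/(5 - (-2)) = 9/7.

9/7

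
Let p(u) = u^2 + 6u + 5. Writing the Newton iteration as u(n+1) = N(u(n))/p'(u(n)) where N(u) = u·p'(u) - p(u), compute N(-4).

p'(u) = 2u + 6.
N(u) = u·p'(u) - p(u) = u·(2u + 6) - (u^2 + 6u + 5) = u^2 - 5.
N(-4) = 11.

11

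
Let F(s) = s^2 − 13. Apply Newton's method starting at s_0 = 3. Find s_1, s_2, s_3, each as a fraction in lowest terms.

s_1 = 11/3, s_2 = 119/33, s_3 = 14159/3927

F'(s) = 2s.
F(3) = −4, F'(3) = 6, so s_1 = 3 − (−4)/6 = 11/3.
F(11/3) = 4/9, F'(11/3) = 22/3, so s_2 = (11/3) − (4/9)/(22/3) = 119/33.
F(119/33) = 4/1089, F'(119/33) = 238/33, so s_3 = (119/33) − (4/1089)/(238/33) = 14159/3927.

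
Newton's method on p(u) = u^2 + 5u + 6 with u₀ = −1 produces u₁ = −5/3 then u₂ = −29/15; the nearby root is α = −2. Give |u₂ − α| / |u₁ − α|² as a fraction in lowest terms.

u₁ − α = −5/3 − (−2) = −5/3 + 2 = 1/3, so |u₁ − α| = 1/3.
u₂ − α = −29/15 − (−2) = −29/15 + 2 = 1/15, so |u₂ − α| = 1/15.
|u₁ − α|² = 1/9.
Ratio = (1/15) / (1/9) = 3/5.

3/5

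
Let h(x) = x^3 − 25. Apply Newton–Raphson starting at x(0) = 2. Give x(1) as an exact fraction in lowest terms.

41/12

h'(x) = 3x^2.
h(2) = −17, h'(2) = 12, so x(1) = 2 − (−17)/12 = 41/12.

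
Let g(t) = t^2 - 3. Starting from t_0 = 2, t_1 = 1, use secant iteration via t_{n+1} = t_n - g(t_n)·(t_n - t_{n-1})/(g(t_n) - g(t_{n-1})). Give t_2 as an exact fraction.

5/3

g(2) = 1, g(1) = -2. t_2 = 1 - (-2)·(1 - 2)/((-2) - 1) = 5/3.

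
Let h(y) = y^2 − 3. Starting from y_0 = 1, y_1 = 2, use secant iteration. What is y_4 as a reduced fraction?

h(1) = −2, h(2) = 1. y_2 = 2 − 1·(2 − 1)/(1 − (−2)) = 5/3.
h(2) = 1, h(5/3) = −2/9. y_3 = (5/3) − (−2/9)·((5/3) − 2)/((−2/9) − 1) = 19/11.
h(5/3) = −2/9, h(19/11) = −2/121. y_4 = (19/11) − (−2/121)·((19/11) − (5/3))/((−2/121) − (−2/9)) = 97/56.

97/56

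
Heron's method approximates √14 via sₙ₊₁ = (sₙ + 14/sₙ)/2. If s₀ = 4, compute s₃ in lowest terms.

403201/107760

s₁ = (4 + 14/4)/2 = 15/4.
s₂ = (15/4 + 14/(15/4))/2 = 449/120.
s₃ = (449/120 + 14/(449/120))/2 = 403201/107760.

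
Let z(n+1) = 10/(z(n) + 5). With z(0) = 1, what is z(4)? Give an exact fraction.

26/17

z(1) = 10/(1 + 5) = 5/3.
z(2) = 10/(5/3 + 5) = 3/2.
z(3) = 10/(3/2 + 5) = 20/13.
z(4) = 10/(20/13 + 5) = 26/17.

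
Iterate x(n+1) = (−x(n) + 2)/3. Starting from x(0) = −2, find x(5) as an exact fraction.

124/243

x(1) = (−(−2) + 2)/3 = 4/3.
x(2) = (−(4/3) + 2)/3 = 2/9.
x(3) = (−(2/9) + 2)/3 = 16/27.
x(4) = (−(16/27) + 2)/3 = 38/81.
x(5) = (−(38/81) + 2)/3 = 124/243.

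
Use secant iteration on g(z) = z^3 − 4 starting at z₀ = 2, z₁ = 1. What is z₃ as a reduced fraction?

g(2) = 4, g(1) = −3. z₂ = 1 − (−3)·(1 − 2)/((−3) − 4) = 10/7.
g(1) = −3, g(10/7) = −372/343. z₃ = (10/7) − (−372/343)·((10/7) − 1)/((−372/343) − (−3)) = 122/73.

122/73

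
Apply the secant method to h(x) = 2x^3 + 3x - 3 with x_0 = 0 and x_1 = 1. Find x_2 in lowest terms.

h(0) = -3, h(1) = 2. x_2 = 1 - 2·(1 - 0)/(2 - (-3)) = 3/5.

3/5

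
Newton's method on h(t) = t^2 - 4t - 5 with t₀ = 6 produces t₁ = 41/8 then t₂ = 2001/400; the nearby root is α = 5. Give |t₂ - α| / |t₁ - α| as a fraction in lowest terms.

t₁ - α = 41/8 - 5 = 1/8, so |t₁ - α| = 1/8.
t₂ - α = 2001/400 - 5 = 1/400, so |t₂ - α| = 1/400.
Ratio = (1/400) / (1/8) = 1/50.

1/50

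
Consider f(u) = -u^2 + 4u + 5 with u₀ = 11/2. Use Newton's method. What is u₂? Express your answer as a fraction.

23801/4760

f'(u) = -2u + 4.
f(11/2) = -13/4, f'(11/2) = -7, so u₁ = (11/2) - (-13/4)/(-7) = 141/28.
f(141/28) = -169/784, f'(141/28) = -85/14, so u₂ = (141/28) - (-169/784)/(-85/14) = 23801/4760.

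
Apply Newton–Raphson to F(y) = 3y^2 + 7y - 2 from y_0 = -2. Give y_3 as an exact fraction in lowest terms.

-1341182/517685

F'(y) = 6y + 7.
F(-2) = -4, F'(-2) = -5, so y_1 = (-2) - (-4)/(-5) = -14/5.
F(-14/5) = 48/25, F'(-14/5) = -49/5, so y_2 = (-14/5) - (48/25)/(-49/5) = -638/245.
F(-638/245) = 6912/60025, F'(-638/245) = -2113/245, so y_3 = (-638/245) - (6912/60025)/(-2113/245) = -1341182/517685.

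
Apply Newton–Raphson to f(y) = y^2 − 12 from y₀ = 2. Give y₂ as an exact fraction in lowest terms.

f'(y) = 2y.
f(2) = −8, f'(2) = 4, so y₁ = 2 − (−8)/4 = 4.
f(4) = 4, f'(4) = 8, so y₂ = 4 − 4/8 = 7/2.

7/2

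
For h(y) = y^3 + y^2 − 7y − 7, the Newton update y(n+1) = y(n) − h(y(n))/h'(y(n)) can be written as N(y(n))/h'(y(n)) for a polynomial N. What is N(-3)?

−38

h'(y) = 3y^2 + 2y − 7.
N(y) = y·h'(y) − h(y) = y·(3y^2 + 2y − 7) − (y^3 + y^2 − 7y − 7) = 2y^3 + y^2 + 7.
N(-3) = −38.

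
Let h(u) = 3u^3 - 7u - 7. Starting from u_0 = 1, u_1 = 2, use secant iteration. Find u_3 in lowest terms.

h(1) = -11, h(2) = 3. u_2 = 2 - 3·(2 - 1)/(3 - (-11)) = 25/14.
h(2) = 3, h(25/14) = -6633/2744. u_3 = (25/14) - (-6633/2744)·((25/14) - 2)/((-6633/2744) - 3) = 9322/4955.

9322/4955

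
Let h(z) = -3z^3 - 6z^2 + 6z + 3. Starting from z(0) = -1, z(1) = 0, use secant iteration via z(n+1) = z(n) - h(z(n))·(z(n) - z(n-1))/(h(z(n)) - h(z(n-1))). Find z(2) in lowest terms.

h(-1) = -6, h(0) = 3. z(2) = 0 - 3·(0 - (-1))/(3 - (-6)) = -1/3.

-1/3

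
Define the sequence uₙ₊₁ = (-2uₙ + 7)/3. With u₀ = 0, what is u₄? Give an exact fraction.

91/81

u₁ = (-2·0 + 7)/3 = 7/3.
u₂ = (-2·(7/3) + 7)/3 = 7/9.
u₃ = (-2·(7/9) + 7)/3 = 49/27.
u₄ = (-2·(49/27) + 7)/3 = 91/81.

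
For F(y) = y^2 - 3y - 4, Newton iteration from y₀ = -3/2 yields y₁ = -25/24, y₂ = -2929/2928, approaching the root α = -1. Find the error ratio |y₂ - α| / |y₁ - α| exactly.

y₁ - α = -25/24 - (-1) = -25/24 + 1 = -1/24, so |y₁ - α| = 1/24.
y₂ - α = -2929/2928 - (-1) = -2929/2928 + 1 = -1/2928, so |y₂ - α| = 1/2928.
Ratio = (1/2928) / (1/24) = 1/122.

1/122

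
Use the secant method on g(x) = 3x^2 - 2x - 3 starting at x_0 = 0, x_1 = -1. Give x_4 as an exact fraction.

g(0) = -3, g(-1) = 2. x_2 = (-1) - 2·((-1) - 0)/(2 - (-3)) = -3/5.
g(-1) = 2, g(-3/5) = -18/25. x_3 = (-3/5) - (-18/25)·((-3/5) - (-1))/((-18/25) - 2) = -12/17.
g(-3/5) = -18/25, g(-12/17) = -27/289. x_4 = (-12/17) - (-27/289)·((-12/17) - (-3/5))/((-27/289) - (-18/25)) = -363/503.

-363/503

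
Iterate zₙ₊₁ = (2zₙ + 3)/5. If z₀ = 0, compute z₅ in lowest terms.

3093/3125

z₁ = (2·0 + 3)/5 = 3/5.
z₂ = (2·(3/5) + 3)/5 = 21/25.
z₃ = (2·(21/25) + 3)/5 = 117/125.
z₄ = (2·(117/125) + 3)/5 = 609/625.
z₅ = (2·(609/625) + 3)/5 = 3093/3125.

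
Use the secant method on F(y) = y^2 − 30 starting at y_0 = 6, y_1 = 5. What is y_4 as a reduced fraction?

F(6) = 6, F(5) = −5. y_2 = 5 − (−5)·(5 − 6)/((−5) − 6) = 60/11.
F(5) = −5, F(60/11) = −30/121. y_3 = (60/11) − (−30/121)·((60/11) − 5)/((−30/121) − (−5)) = 126/23.
F(60/11) = −30/121, F(126/23) = 6/529. y_4 = (126/23) − (6/529)·((126/23) − (60/11))/((6/529) − (−30/121)) = 2525/461.

2525/461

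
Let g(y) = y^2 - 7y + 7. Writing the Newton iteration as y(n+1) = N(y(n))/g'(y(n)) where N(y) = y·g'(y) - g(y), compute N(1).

-6

g'(y) = 2y - 7.
N(y) = y·g'(y) - g(y) = y·(2y - 7) - (y^2 - 7y + 7) = y^2 - 7.
N(1) = -6.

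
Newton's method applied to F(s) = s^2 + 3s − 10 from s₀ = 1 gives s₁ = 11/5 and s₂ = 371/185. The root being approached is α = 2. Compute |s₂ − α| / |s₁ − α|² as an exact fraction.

s₁ − α = 11/5 − 2 = 1/5, so |s₁ − α| = 1/5.
s₂ − α = 371/185 − 2 = 1/185, so |s₂ − α| = 1/185.
|s₁ − α|² = 1/25.
Ratio = (1/185) / (1/25) = 5/37.

5/37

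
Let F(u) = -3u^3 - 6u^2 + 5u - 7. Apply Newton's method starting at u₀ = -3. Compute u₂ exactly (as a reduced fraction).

-2327/812

F'(u) = -9u^2 - 12u + 5.
F(-3) = 5, F'(-3) = -40, so u₁ = (-3) - 5/(-40) = -23/8.
F(-23/8) = 165/512, F'(-23/8) = -2233/64, so u₂ = (-23/8) - (165/512)/(-2233/64) = -2327/812.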